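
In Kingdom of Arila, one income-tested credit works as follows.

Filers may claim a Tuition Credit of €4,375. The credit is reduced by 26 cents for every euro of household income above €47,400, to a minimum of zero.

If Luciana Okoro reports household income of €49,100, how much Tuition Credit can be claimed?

Tuition Credit: 26% of the €1,700 excess over €47,400 is €442; credit = €4,375 − €442 = €3,933.

€3,933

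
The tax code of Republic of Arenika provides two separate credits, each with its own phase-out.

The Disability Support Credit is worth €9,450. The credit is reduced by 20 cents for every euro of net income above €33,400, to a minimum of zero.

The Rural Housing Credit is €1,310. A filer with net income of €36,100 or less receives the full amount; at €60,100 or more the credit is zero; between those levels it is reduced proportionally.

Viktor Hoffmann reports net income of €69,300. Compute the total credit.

€2,270

Disability Support Credit: 20% of the €35,900 excess over €33,400 is €7,180; credit = €9,450 − €7,180 = €2,270.
Rural Housing Credit: €69,300 is at or above €60,100, so the credit is €0.
Total: €2,270 + €0 = €2,270.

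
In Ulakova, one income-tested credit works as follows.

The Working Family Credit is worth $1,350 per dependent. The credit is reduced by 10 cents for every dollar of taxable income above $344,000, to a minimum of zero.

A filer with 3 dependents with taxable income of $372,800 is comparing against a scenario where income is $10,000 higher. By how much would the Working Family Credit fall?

$1,000

At $372,800 — base = 3 × $1,350 = $4,050. 10% of the $28,800 excess over $344,000 is $2,880; credit = $4,050 − $2,880 = $1,170.
At $382,800 — base = 3 × $1,350 = $4,050. 10% of the $38,800 excess over $344,000 is $3,880; credit = $4,050 − $3,880 = $170.
Lost: $1,170 − $170 = $1,000.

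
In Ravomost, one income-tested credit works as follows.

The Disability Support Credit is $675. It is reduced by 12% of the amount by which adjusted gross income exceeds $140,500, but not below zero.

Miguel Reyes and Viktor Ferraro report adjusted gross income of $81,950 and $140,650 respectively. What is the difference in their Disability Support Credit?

Miguel ($81,950): Disability Support Credit: $81,950 is at or below the $140,500 threshold, so the full $675 applies.
Viktor ($140,650): Disability Support Credit: 12% of the $150 excess over $140,500 is $18; credit = $675 − $18 = $657.
Difference: |$675 − $657| = $18.

$18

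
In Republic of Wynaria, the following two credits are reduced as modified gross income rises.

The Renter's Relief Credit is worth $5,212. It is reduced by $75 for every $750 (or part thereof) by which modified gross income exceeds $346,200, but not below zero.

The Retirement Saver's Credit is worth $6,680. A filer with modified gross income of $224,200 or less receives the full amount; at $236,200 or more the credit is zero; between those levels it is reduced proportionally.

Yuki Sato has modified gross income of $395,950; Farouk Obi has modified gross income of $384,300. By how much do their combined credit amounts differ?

$1,200

Yuki ($395,950): Renter's Relief Credit: income exceeds $346,200 by $49,750, which is 67 full-or-partial $750 increments; reduction = 67 × $75 = $5,025, leaving $187. Retirement Saver's Credit: $395,950 is at or above $236,200, so the credit is $0. total $187 + $0 = $187
Farouk ($384,300): Renter's Relief Credit: income exceeds $346,200 by $38,100, which is 51 full-or-partial $750 increments; reduction = 51 × $75 = $3,825, leaving $1,387. Retirement Saver's Credit: $384,300 is at or above $236,200, so the credit is $0. total $1,387 + $0 = $1,387
Difference: |$187 − $1,387| = $1,200.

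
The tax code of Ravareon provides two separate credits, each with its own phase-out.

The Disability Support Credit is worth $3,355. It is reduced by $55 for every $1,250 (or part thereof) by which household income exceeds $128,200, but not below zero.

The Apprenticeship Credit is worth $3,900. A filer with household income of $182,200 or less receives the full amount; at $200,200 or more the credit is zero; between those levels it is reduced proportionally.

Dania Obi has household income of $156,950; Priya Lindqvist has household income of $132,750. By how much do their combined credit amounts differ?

Dania ($156,950): Disability Support Credit: income exceeds $128,200 by $28,750, which is 23 full-or-partial $1,250 increments; reduction = 23 × $55 = $1,265, leaving $2,090. Apprenticeship Credit: $156,950 is at or below the $182,200 threshold, so the full $3,900 applies. total $2,090 + $3,900 = $5,990
Priya ($132,750): Disability Support Credit: income exceeds $128,200 by $4,550, which is 4 full-or-partial $1,250 increments; reduction = 4 × $55 = $220, leaving $3,135. Apprenticeship Credit: $132,750 is at or below the $182,200 threshold, so the full $3,900 applies. total $3,135 + $3,900 = $7,035
Difference: |$5,990 − $7,035| = $1,045.

$1,045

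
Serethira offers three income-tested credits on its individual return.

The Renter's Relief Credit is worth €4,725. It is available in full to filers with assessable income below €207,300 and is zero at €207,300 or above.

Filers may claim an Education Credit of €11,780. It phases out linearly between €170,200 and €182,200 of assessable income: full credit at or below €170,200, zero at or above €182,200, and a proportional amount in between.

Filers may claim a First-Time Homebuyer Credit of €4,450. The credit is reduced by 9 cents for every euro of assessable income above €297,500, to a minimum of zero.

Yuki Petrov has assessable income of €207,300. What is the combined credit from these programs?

€4,450

Renter's Relief Credit: €207,300 meets or exceeds the €207,300 cutoff, so the credit is €0.
Education Credit: €207,300 is at or above €182,200, so the credit is €0.
First-Time Homebuyer Credit: €207,300 is at or below the €297,500 threshold, so the full €4,450 applies.
Total: €0 + €0 + €4,450 = €4,450.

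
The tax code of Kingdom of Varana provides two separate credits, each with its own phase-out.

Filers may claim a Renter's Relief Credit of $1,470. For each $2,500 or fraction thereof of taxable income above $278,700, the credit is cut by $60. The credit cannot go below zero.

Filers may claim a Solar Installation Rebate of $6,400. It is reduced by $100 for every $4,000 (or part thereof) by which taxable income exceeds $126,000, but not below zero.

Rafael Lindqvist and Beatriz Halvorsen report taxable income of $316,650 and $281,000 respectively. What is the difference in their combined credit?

$1,800

Rafael ($316,650): Renter's Relief Credit: income exceeds $278,700 by $37,950, which is 16 full-or-partial $2,500 increments; reduction = 16 × $60 = $960, leaving $510. Solar Installation Rebate: income exceeds $126,000 by $190,650, which is 48 full-or-partial $4,000 increments; reduction = 48 × $100 = $4,800, leaving $1,600. total $510 + $1,600 = $2,110
Beatriz ($281,000): Renter's Relief Credit: income exceeds $278,700 by $2,300, which is 1 full-or-partial $2,500 increment; reduction = 1 × $60 = $60, leaving $1,410. Solar Installation Rebate: income exceeds $126,000 by $155,000, which is 39 full-or-partial $4,000 increments; reduction = 39 × $100 = $3,900, leaving $2,500. total $1,410 + $2,500 = $3,910
Difference: |$2,110 − $3,910| = $1,800.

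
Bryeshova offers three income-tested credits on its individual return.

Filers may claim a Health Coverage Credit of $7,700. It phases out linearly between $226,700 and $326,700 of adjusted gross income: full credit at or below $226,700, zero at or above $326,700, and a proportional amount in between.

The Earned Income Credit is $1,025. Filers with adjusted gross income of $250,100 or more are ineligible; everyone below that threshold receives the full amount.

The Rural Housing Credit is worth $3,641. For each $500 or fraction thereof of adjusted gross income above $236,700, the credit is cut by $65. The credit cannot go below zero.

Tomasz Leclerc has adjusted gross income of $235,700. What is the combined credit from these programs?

$11,673

Health Coverage Credit: $235,700 is $9,000 into a $100,000 phase-out range, leaving 91,000/100,000 of the credit: $7,700 × 91,000/100,000 = $7,007.
Earned Income Credit: $235,700 is below the $250,100 cutoff, so the full $1,025 applies.
Rural Housing Credit: $235,700 is at or below the $236,700 threshold, so the full $3,641 applies.
Total: $7,007 + $1,025 + $3,641 = $11,673.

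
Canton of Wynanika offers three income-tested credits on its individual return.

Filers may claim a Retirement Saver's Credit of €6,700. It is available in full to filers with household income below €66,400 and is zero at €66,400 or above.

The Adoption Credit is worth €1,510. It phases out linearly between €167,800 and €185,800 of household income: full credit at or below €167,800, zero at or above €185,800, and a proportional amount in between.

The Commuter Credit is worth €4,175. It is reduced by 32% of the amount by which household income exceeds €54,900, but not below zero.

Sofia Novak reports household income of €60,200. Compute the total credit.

€10,689

Retirement Saver's Credit: €60,200 is below the €66,400 cutoff, so the full €6,700 applies.
Adoption Credit: €60,200 is at or below the €167,800 threshold, so the full €1,510 applies.
Commuter Credit: 32% of the €5,300 excess over €54,900 is €1,696; credit = €4,175 − €1,696 = €2,479.
Total: €6,700 + €1,510 + €2,479 = €10,689.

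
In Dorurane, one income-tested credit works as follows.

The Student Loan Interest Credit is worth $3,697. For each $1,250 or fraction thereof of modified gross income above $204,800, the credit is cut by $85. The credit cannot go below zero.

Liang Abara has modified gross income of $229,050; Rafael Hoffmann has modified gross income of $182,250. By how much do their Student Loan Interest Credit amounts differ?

$1,700

Liang ($229,050): Student Loan Interest Credit: income exceeds $204,800 by $24,250, which is 20 full-or-partial $1,250 increments; reduction = 20 × $85 = $1,700, leaving $1,997.
Rafael ($182,250): Student Loan Interest Credit: $182,250 is at or below the $204,800 threshold, so the full $3,697 applies.
Difference: |$1,997 − $3,697| = $1,700.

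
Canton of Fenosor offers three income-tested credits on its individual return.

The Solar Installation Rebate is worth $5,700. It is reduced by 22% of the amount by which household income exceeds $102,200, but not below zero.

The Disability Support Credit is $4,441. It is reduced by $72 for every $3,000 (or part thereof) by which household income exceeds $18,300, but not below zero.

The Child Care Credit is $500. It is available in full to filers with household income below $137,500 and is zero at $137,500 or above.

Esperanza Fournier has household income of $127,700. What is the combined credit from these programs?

$2,367

Solar Installation Rebate: 22% of the $25,500 excess over $102,200 is $5,610; credit = $5,700 − $5,610 = $90.
Disability Support Credit: income exceeds $18,300 by $109,400, which is 37 full-or-partial $3,000 increments; reduction = 37 × $72 = $2,664, leaving $1,777.
Child Care Credit: $127,700 is below the $137,500 cutoff, so the full $500 applies.
Total: $90 + $1,777 + $500 = $2,367.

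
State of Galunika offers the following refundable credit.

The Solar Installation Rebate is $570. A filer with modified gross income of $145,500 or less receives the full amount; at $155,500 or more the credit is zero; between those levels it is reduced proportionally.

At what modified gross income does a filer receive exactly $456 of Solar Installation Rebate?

$456 is 456/570 of the full $570, so 114/570 of the $10,000 range has been used: income = $145,500 + $10,000 × 114/570 = $147,500.

$147,500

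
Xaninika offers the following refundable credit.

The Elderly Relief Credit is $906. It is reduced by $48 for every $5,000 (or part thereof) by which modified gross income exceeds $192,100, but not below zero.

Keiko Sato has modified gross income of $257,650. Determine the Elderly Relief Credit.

$234

Elderly Relief Credit: income exceeds $192,100 by $65,550, which is 14 full-or-partial $5,000 increments; reduction = 14 × $48 = $672, leaving $234.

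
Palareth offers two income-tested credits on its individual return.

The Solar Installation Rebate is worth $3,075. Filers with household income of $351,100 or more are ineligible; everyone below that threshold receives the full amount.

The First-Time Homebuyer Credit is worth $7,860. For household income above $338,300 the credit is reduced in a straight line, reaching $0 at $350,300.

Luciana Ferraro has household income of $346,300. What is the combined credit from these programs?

Solar Installation Rebate: $346,300 is below the $351,100 cutoff, so the full $3,075 applies.
First-Time Homebuyer Credit: $346,300 is $8,000 into a $12,000 phase-out range, leaving 4,000/12,000 of the credit: $7,860 × 4,000/12,000 = $2,620.
Total: $3,075 + $2,620 = $5,695.

$5,695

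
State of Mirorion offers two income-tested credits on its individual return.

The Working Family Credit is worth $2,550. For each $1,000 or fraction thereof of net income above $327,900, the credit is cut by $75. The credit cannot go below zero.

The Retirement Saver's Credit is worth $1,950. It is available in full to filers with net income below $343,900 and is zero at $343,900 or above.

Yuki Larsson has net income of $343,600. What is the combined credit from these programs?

Working Family Credit: income exceeds $327,900 by $15,700, which is 16 full-or-partial $1,000 increments; reduction = 16 × $75 = $1,200, leaving $1,350.
Retirement Saver's Credit: $343,600 is below the $343,900 cutoff, so the full $1,950 applies.
Total: $1,350 + $1,950 = $3,300.

$3,300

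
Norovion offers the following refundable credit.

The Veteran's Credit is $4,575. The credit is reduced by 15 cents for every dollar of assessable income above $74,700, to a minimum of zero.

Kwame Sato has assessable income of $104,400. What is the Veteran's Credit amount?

Veteran's Credit: 15% of the $29,700 excess over $74,700 is $4,455; credit = $4,575 − $4,455 = $120.

$120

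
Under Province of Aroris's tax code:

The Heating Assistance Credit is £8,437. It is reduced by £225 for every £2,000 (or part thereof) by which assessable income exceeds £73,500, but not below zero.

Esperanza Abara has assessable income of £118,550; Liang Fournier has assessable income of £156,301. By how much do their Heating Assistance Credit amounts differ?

£3,262

Esperanza (£118,550): Heating Assistance Credit: income exceeds £73,500 by £45,050, which is 23 full-or-partial £2,000 increments; reduction = 23 × £225 = £5,175, leaving £3,262.
Liang (£156,301): Heating Assistance Credit: income exceeds £73,500 by £82,801 → 42 increments × £225 = £9,450 ≥ base, so the credit is £0.
Difference: |£3,262 − £0| = £3,262.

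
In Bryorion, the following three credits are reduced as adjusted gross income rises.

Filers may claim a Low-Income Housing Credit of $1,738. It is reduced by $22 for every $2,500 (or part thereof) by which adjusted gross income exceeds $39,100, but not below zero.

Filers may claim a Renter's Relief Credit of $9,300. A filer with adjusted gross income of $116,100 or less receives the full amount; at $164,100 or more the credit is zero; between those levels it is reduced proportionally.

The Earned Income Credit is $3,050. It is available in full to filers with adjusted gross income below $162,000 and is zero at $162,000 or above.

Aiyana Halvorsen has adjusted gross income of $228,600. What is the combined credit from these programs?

Low-Income Housing Credit: income exceeds $39,100 by $189,500, which is 76 full-or-partial $2,500 increments; reduction = 76 × $22 = $1,672, leaving $66.
Renter's Relief Credit: $228,600 is at or above $164,100, so the credit is $0.
Earned Income Credit: $228,600 meets or exceeds the $162,000 cutoff, so the credit is $0.
Total: $66 + $0 + $0 = $66.

$66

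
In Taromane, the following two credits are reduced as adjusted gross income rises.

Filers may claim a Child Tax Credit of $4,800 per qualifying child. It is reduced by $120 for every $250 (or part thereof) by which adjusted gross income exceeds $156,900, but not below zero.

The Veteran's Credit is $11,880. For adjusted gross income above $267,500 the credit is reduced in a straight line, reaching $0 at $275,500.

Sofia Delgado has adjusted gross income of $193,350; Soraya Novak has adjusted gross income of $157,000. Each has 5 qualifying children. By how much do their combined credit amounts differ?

Sofia ($193,350): Child Tax Credit: base = 5 × $4,800 = $24,000. income exceeds $156,900 by $36,450, which is 146 full-or-partial $250 increments; reduction = 146 × $120 = $17,520, leaving $6,480. Veteran's Credit: $193,350 is at or below the $267,500 threshold, so the full $11,880 applies. total $6,480 + $11,880 = $18,360
Soraya ($157,000): Child Tax Credit: base = 5 × $4,800 = $24,000. income exceeds $156,900 by $100, which is 1 full-or-partial $250 increment; reduction = 1 × $120 = $120, leaving $23,880. Veteran's Credit: $157,000 is at or below the $267,500 threshold, so the full $11,880 applies. total $23,880 + $11,880 = $35,760
Difference: |$18,360 − $35,760| = $17,400.

$17,400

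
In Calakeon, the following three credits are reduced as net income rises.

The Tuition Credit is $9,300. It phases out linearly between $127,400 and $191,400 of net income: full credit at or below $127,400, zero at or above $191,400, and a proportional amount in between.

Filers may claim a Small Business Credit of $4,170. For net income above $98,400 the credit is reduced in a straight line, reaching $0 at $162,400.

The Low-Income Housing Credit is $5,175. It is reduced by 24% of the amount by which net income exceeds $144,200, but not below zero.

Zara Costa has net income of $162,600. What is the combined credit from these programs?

Tuition Credit: $162,600 is $35,200 into a $64,000 phase-out range, leaving 28,800/64,000 of the credit: $9,300 × 28,800/64,000 = $4,185.
Small Business Credit: $162,600 is at or above $162,400, so the credit is $0.
Low-Income Housing Credit: 24% of the $18,400 excess over $144,200 is $4,416; credit = $5,175 − $4,416 = $759.
Total: $4,185 + $0 + $759 = $4,944.

$4,944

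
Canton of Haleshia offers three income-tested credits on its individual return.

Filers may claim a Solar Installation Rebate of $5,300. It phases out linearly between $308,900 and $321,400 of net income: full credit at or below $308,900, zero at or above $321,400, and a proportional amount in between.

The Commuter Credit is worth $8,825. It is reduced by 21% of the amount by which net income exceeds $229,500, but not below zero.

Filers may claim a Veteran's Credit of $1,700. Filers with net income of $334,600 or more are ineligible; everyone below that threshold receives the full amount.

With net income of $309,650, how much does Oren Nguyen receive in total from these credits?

$6,682

Solar Installation Rebate: $309,650 is $750 into a $12,500 phase-out range, leaving 11,750/12,500 of the credit: $5,300 × 11,750/12,500 = $4,982.
Commuter Credit: 21% of the $80,150 excess over $229,500 is $16,831.50 ≥ base, so the credit is $0.
Veteran's Credit: $309,650 is below the $334,600 cutoff, so the full $1,700 applies.
Total: $4,982 + $0 + $1,700 = $6,682.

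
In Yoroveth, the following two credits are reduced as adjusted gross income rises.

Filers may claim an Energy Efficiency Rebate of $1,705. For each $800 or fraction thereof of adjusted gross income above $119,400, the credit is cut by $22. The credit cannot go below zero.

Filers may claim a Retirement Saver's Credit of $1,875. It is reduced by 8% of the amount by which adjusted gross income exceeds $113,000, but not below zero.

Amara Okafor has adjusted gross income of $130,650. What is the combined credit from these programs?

Energy Efficiency Rebate: income exceeds $119,400 by $11,250, which is 15 full-or-partial $800 increments; reduction = 15 × $22 = $330, leaving $1,375.
Retirement Saver's Credit: 8% of the $17,650 excess over $113,000 is $1,412; credit = $1,875 − $1,412 = $463.
Total: $1,375 + $463 = $1,838.

$1,838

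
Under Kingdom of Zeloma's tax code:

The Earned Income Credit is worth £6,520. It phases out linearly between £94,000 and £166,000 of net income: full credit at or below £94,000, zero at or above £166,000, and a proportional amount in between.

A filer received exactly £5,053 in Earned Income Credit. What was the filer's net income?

£5,053 is 5,053/6,520 of the full £6,520, so 1,467/6,520 of the £72,000 range has been used: income = £94,000 + £72,000 × 1,467/6,520 = £110,200.

£110,200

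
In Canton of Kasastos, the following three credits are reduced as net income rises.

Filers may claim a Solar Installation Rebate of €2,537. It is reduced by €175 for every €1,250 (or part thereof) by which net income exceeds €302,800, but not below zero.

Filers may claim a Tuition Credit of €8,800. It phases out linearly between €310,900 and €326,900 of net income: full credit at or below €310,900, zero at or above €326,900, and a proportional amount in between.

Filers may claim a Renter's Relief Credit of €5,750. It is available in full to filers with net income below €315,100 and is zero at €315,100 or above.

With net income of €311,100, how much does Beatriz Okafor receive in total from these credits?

€15,752

Solar Installation Rebate: income exceeds €302,800 by €8,300, which is 7 full-or-partial €1,250 increments; reduction = 7 × €175 = €1,225, leaving €1,312.
Tuition Credit: €311,100 is €200 into a €16,000 phase-out range, leaving 15,800/16,000 of the credit: €8,800 × 15,800/16,000 = €8,690.
Renter's Relief Credit: €311,100 is below the €315,100 cutoff, so the full €5,750 applies.
Total: €1,312 + €8,690 + €5,750 = €15,752.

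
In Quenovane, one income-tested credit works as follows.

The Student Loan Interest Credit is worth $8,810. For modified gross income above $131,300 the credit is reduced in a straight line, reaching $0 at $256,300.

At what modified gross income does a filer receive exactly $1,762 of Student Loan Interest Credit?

$1,762 is 1,762/8,810 of the full $8,810, so 7,048/8,810 of the $125,000 range has been used: income = $131,300 + $125,000 × 7,048/8,810 = $231,300.

$231,300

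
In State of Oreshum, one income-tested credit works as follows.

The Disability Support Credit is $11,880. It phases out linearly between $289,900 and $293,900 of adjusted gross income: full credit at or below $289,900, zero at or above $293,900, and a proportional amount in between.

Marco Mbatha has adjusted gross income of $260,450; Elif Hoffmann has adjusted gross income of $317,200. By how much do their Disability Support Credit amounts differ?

$11,880

Marco ($260,450): Disability Support Credit: $260,450 is at or below the $289,900 threshold, so the full $11,880 applies.
Elif ($317,200): Disability Support Credit: $317,200 is at or above $293,900, so the credit is $0.
Difference: |$11,880 − $0| = $11,880.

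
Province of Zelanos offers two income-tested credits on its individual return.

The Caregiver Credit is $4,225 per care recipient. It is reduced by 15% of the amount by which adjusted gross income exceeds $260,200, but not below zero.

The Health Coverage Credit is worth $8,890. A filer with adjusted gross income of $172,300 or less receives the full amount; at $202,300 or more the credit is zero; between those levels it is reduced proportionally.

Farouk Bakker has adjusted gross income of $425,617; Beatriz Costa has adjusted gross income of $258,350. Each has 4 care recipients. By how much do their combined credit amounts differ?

$16,900

Farouk ($425,617): Caregiver Credit: base = 4 × $4,225 = $16,900. 15% of the $165,417 excess over $260,200 is $24,812.55 ≥ base, so the credit is $0. Health Coverage Credit: $425,617 is at or above $202,300, so the credit is $0. total $0 + $0 = $0
Beatriz ($258,350): Caregiver Credit: base = 4 × $4,225 = $16,900. $258,350 is at or below the $260,200 threshold, so the full $16,900 applies. Health Coverage Credit: $258,350 is at or above $202,300, so the credit is $0. total $16,900 + $0 = $16,900
Difference: |$0 − $16,900| = $16,900.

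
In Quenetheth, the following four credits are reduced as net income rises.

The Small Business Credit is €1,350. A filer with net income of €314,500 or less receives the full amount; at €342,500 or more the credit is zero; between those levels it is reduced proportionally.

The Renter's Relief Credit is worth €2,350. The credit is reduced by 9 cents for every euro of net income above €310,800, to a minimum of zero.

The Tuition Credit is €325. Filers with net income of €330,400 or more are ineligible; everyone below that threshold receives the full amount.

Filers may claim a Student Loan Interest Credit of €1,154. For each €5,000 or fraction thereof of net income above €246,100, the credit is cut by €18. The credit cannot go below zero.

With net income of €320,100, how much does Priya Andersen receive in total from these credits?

Small Business Credit: €320,100 is €5,600 into a €28,000 phase-out range, leaving 22,400/28,000 of the credit: €1,350 × 22,400/28,000 = €1,080.
Renter's Relief Credit: 9% of the €9,300 excess over €310,800 is €837; credit = €2,350 − €837 = €1,513.
Tuition Credit: €320,100 is below the €330,400 cutoff, so the full €325 applies.
Student Loan Interest Credit: income exceeds €246,100 by €74,000, which is 15 full-or-partial €5,000 increments; reduction = 15 × €18 = €270, leaving €884.
Total: €1,080 + €1,513 + €325 + €884 = €3,802.

€3,802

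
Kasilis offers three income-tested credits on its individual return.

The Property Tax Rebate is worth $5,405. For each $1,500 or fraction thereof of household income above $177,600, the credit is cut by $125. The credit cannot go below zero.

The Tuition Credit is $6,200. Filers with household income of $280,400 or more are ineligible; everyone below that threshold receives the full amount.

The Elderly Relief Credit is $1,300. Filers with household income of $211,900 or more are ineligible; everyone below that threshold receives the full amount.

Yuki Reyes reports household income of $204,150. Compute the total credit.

Property Tax Rebate: income exceeds $177,600 by $26,550, which is 18 full-or-partial $1,500 increments; reduction = 18 × $125 = $2,250, leaving $3,155.
Tuition Credit: $204,150 is below the $280,400 cutoff, so the full $6,200 applies.
Elderly Relief Credit: $204,150 is below the $211,900 cutoff, so the full $1,300 applies.
Total: $3,155 + $6,200 + $1,300 = $10,655.

$10,655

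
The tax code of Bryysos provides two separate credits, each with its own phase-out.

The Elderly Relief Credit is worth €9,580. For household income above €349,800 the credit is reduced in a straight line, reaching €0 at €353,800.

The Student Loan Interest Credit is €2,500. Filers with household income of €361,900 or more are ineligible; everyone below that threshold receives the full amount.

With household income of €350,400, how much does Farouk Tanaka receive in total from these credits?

Elderly Relief Credit: €350,400 is €600 into a €4,000 phase-out range, leaving 3,400/4,000 of the credit: €9,580 × 3,400/4,000 = €8,143.
Student Loan Interest Credit: €350,400 is below the €361,900 cutoff, so the full €2,500 applies.
Total: €8,143 + €2,500 = €10,643.

€10,643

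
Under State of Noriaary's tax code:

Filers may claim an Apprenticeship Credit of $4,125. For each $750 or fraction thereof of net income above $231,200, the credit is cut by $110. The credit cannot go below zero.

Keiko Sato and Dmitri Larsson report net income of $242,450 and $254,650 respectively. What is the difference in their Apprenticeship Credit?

$1,870

Keiko ($242,450): Apprenticeship Credit: income exceeds $231,200 by $11,250, which is 15 full-or-partial $750 increments; reduction = 15 × $110 = $1,650, leaving $2,475.
Dmitri ($254,650): Apprenticeship Credit: income exceeds $231,200 by $23,450, which is 32 full-or-partial $750 increments; reduction = 32 × $110 = $3,520, leaving $605.
Difference: |$2,475 − $605| = $1,870.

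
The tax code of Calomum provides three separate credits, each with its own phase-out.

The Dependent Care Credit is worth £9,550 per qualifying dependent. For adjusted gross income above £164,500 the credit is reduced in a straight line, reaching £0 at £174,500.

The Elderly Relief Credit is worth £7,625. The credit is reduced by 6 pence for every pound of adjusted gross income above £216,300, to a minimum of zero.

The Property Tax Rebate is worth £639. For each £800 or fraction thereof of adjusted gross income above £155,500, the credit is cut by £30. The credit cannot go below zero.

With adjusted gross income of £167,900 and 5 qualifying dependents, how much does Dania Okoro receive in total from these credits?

Dependent Care Credit: base = 5 × £9,550 = £47,750. £167,900 is £3,400 into a £10,000 phase-out range, leaving 6,600/10,000 of the credit: £47,750 × 6,600/10,000 = £31,515.
Elderly Relief Credit: £167,900 is at or below the £216,300 threshold, so the full £7,625 applies.
Property Tax Rebate: income exceeds £155,500 by £12,400, which is 16 full-or-partial £800 increments; reduction = 16 × £30 = £480, leaving £159.
Total: £31,515 + £7,625 + £159 = £39,299.

£39,299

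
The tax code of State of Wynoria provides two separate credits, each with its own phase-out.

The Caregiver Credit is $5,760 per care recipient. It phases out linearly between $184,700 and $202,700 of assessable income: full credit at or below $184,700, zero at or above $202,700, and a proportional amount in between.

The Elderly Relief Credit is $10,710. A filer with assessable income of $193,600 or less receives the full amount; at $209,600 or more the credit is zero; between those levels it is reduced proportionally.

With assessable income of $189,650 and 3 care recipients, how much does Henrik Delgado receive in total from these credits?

$23,238

Caregiver Credit: base = 3 × $5,760 = $17,280. $189,650 is $4,950 into a $18,000 phase-out range, leaving 13,050/18,000 of the credit: $17,280 × 13,050/18,000 = $12,528.
Elderly Relief Credit: $189,650 is at or below the $193,600 threshold, so the full $10,710 applies.
Total: $12,528 + $10,710 = $23,238.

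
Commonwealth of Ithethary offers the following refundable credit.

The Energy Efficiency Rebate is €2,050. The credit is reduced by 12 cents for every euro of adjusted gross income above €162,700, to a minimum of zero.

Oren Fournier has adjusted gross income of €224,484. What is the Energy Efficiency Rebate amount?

Energy Efficiency Rebate: 12% of the €61,784 excess over €162,700 is €7,414.08 ≥ base, so the credit is €0.

€0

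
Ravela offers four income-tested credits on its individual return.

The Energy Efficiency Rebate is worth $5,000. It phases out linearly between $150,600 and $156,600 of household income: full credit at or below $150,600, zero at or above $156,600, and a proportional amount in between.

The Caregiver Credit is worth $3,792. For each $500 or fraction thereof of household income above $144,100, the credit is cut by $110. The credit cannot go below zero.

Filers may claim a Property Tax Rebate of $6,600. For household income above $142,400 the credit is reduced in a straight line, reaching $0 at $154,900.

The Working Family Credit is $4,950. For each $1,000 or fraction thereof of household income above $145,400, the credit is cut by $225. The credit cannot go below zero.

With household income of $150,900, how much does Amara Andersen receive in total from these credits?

Energy Efficiency Rebate: $150,900 is $300 into a $6,000 phase-out range, leaving 5,700/6,000 of the credit: $5,000 × 5,700/6,000 = $4,750.
Caregiver Credit: income exceeds $144,100 by $6,800, which is 14 full-or-partial $500 increments; reduction = 14 × $110 = $1,540, leaving $2,252.
Property Tax Rebate: $150,900 is $8,500 into a $12,500 phase-out range, leaving 4,000/12,500 of the credit: $6,600 × 4,000/12,500 = $2,112.
Working Family Credit: income exceeds $145,400 by $5,500, which is 6 full-or-partial $1,000 increments; reduction = 6 × $225 = $1,350, leaving $3,600.
Total: $4,750 + $2,252 + $2,112 + $3,600 = $12,714.

$12,714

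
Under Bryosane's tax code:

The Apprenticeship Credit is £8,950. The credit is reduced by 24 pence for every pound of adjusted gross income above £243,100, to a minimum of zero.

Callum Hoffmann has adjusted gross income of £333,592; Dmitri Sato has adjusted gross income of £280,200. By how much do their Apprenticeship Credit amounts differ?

Callum (£333,592): Apprenticeship Credit: 24% of the £90,492 excess over £243,100 is £21,718.08 ≥ base, so the credit is £0.
Dmitri (£280,200): Apprenticeship Credit: 24% of the £37,100 excess over £243,100 is £8,904; credit = £8,950 − £8,904 = £46.
Difference: |£0 − £46| = £46.

£46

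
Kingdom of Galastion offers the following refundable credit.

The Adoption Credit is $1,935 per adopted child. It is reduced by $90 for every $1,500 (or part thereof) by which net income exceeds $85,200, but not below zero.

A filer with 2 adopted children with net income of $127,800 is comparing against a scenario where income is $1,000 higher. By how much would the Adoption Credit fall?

At $127,800 — base = 2 × $1,935 = $3,870. income exceeds $85,200 by $42,600, which is 29 full-or-partial $1,500 increments; reduction = 29 × $90 = $2,610, leaving $1,260.
At $128,800 — base = 2 × $1,935 = $3,870. income exceeds $85,200 by $43,600, which is 30 full-or-partial $1,500 increments; reduction = 30 × $90 = $2,700, leaving $1,170.
Lost: $1,260 − $1,170 = $90.

$90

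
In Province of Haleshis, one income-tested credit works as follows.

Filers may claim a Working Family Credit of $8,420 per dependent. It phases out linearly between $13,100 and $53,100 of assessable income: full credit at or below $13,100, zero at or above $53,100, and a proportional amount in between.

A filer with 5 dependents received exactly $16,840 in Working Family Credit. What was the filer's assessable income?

$37,100

Full credit = 5 × $8,420 = $42,100.
$16,840 is 16,840/42,100 of the full $42,100, so 25,260/42,100 of the $40,000 range has been used: income = $13,100 + $40,000 × 25,260/42,100 = $37,100.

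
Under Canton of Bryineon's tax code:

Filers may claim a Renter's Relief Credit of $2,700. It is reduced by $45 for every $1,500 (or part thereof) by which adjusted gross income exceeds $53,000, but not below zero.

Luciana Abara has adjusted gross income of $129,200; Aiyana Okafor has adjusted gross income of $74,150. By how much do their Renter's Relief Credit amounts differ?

Luciana ($129,200): Renter's Relief Credit: income exceeds $53,000 by $76,200, which is 51 full-or-partial $1,500 increments; reduction = 51 × $45 = $2,295, leaving $405.
Aiyana ($74,150): Renter's Relief Credit: income exceeds $53,000 by $21,150, which is 15 full-or-partial $1,500 increments; reduction = 15 × $45 = $675, leaving $2,025.
Difference: |$405 − $2,025| = $1,620.

$1,620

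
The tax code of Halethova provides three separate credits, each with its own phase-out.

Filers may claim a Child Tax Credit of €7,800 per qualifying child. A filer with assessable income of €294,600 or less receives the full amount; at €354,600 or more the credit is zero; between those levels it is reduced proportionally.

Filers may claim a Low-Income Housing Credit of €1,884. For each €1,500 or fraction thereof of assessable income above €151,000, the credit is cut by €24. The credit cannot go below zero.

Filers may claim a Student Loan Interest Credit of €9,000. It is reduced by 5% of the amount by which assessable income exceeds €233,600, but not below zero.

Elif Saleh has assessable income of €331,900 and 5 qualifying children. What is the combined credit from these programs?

Child Tax Credit: base = 5 × €7,800 = €39,000. €331,900 is €37,300 into a €60,000 phase-out range, leaving 22,700/60,000 of the credit: €39,000 × 22,700/60,000 = €14,755.
Low-Income Housing Credit: income exceeds €151,000 by €180,900 → 121 increments × €24 = €2,904 ≥ base, so the credit is €0.
Student Loan Interest Credit: 5% of the €98,300 excess over €233,600 is €4,915; credit = €9,000 − €4,915 = €4,085.
Total: €14,755 + €0 + €4,085 = €18,840.

€18,840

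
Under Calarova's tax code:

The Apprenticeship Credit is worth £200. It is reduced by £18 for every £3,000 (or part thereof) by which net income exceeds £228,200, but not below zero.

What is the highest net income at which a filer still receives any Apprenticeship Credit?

After 11 increments the reduction is 11 × £18 = £198, leaving £2; one more increment wipes it out. Increment 11 ends at excess 11 × £3,000 = £33,000, so the highest qualifying income is £228,200 + £33,000 = £261,200.

£261,200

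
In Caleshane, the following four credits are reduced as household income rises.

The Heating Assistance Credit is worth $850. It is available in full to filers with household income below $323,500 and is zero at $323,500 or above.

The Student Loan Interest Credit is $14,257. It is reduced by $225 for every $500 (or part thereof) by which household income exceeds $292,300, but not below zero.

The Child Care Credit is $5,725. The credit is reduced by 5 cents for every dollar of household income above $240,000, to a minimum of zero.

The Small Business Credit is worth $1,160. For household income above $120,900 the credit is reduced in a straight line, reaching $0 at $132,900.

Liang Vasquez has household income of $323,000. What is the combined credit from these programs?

Heating Assistance Credit: $323,000 is below the $323,500 cutoff, so the full $850 applies.
Student Loan Interest Credit: income exceeds $292,300 by $30,700, which is 62 full-or-partial $500 increments; reduction = 62 × $225 = $13,950, leaving $307.
Child Care Credit: 5% of the $83,000 excess over $240,000 is $4,150; credit = $5,725 − $4,150 = $1,575.
Small Business Credit: $323,000 is at or above $132,900, so the credit is $0.
Total: $850 + $307 + $1,575 + $0 = $2,732.

$2,732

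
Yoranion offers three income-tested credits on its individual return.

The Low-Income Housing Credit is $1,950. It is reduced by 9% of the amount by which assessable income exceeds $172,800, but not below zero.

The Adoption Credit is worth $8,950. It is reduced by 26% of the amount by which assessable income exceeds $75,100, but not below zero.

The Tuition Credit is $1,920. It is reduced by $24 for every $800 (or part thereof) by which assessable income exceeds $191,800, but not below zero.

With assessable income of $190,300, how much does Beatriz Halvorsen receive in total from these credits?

$2,295

Low-Income Housing Credit: 9% of the $17,500 excess over $172,800 is $1,575; credit = $1,950 − $1,575 = $375.
Adoption Credit: 26% of the $115,200 excess over $75,100 is $29,952 ≥ base, so the credit is $0.
Tuition Credit: $190,300 is at or below the $191,800 threshold, so the full $1,920 applies.
Total: $375 + $0 + $1,920 = $2,295.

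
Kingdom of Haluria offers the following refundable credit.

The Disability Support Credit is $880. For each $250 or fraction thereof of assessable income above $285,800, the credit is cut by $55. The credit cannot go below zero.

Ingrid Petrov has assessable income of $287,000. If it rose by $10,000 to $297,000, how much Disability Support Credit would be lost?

$605

At $287,000 — income exceeds $285,800 by $1,200, which is 5 full-or-partial $250 increments; reduction = 5 × $55 = $275, leaving $605.
At $297,000 — income exceeds $285,800 by $11,200 → 45 increments × $55 = $2,475 ≥ base, so the credit is $0.
Lost: $605 − $0 = $605.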